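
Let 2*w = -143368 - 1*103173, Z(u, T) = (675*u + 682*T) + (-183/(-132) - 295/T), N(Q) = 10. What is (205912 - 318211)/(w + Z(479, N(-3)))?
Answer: -1647052/3033747 ≈ -0.54291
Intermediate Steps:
Z(u, T) = 61/44 - 295/T + 675*u + 682*T (Z(u, T) = (675*u + 682*T) + (-183*(-1/132) - 295/T) = (675*u + 682*T) + (61/44 - 295/T) = 61/44 - 295/T + 675*u + 682*T)
w = -246541/2 (w = (-143368 - 1*103173)/2 = (-143368 - 103173)/2 = (½)*(-246541) = -246541/2 ≈ -1.2327e+5)
(205912 - 318211)/(w + Z(479, N(-3))) = (205912 - 318211)/(-246541/2 + (61/44 - 295/10 + 675*479 + 682*10)) = -112299/(-246541/2 + (61/44 - 295*⅒ + 323325 + 6820)) = -112299/(-246541/2 + (61/44 - 59/2 + 323325 + 6820)) = -112299/(-246541/2 + 14525143/44) = -112299/9101241/44 = -112299*44/9101241 = -1647052/3033747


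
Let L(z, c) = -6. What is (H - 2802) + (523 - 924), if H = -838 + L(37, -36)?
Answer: -4047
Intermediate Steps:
H = -844 (H = -838 - 6 = -844)
(H - 2802) + (523 - 924) = (-844 - 2802) + (523 - 924) = -3646 - 401 = -4047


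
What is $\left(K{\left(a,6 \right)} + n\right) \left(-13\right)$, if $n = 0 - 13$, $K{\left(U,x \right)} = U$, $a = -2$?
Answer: $195$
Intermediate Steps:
$n = -13$ ($n = 0 - 13 = -13$)
$\left(K{\left(a,6 \right)} + n\right) \left(-13\right) = \left(-2 - 13\right) \left(-13\right) = \left(-15\right) \left(-13\right) = 195$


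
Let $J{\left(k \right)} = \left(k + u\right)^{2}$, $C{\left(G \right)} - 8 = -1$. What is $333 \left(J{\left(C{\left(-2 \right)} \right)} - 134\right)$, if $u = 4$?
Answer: $-4329$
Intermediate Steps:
$C{\left(G \right)} = 7$ ($C{\left(G \right)} = 8 - 1 = 7$)
$J{\left(k \right)} = \left(4 + k\right)^{2}$ ($J{\left(k \right)} = \left(k + 4\right)^{2} = \left(4 + k\right)^{2}$)
$333 \left(J{\left(C{\left(-2 \right)} \right)} - 134\right) = 333 \left(\left(4 + 7\right)^{2} - 134\right) = 333 \left(11^{2} - 134\right) = 333 \left(121 - 134\right) = 333 \left(-13\right) = -4329$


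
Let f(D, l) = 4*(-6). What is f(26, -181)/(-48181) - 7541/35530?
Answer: -362480201/1711870930 ≈ -0.21175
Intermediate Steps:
f(D, l) = -24
f(26, -181)/(-48181) - 7541/35530 = -24/(-48181) - 7541/35530 = -24*(-1/48181) - 7541*1/35530 = 24/48181 - 7541/35530 = -362480201/1711870930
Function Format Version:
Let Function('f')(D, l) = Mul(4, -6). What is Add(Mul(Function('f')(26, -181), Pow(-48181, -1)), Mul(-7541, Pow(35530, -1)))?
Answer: Rational(-362480201, 1711870930) ≈ -0.21175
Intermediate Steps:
Function('f')(D, l) = -24
Add(Mul(Function('f')(26, -181), Pow(-48181, -1)), Mul(-7541, Pow(35530, -1))) = Add(Mul(-24, Pow(-48181, -1)), Mul(-7541, Pow(35530, -1))) = Add(Mul(-24, Rational(-1, 48181)), Mul(-7541, Rational(1, 35530))) = Add(Rational(24, 48181), Rational(-7541, 35530)) = Rational(-362480201, 1711870930)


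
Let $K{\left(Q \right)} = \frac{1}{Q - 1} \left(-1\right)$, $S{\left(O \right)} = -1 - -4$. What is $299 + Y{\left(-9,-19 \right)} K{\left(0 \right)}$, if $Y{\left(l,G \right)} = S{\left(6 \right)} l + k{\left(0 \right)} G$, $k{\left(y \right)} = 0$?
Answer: $272$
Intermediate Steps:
$S{\left(O \right)} = 3$ ($S{\left(O \right)} = -1 + 4 = 3$)
$K{\left(Q \right)} = - \frac{1}{-1 + Q}$ ($K{\left(Q \right)} = \frac{1}{-1 + Q} \left(-1\right) = - \frac{1}{-1 + Q}$)
$Y{\left(l,G \right)} = 3 l$ ($Y{\left(l,G \right)} = 3 l + 0 G = 3 l + 0 = 3 l$)
$299 + Y{\left(-9,-19 \right)} K{\left(0 \right)} = 299 + 3 \left(-9\right) \left(- \frac{1}{-1 + 0}\right) = 299 - 27 \left(- \frac{1}{-1}\right) = 299 - 27 \left(\left(-1\right) \left(-1\right)\right) = 299 - 27 = 272$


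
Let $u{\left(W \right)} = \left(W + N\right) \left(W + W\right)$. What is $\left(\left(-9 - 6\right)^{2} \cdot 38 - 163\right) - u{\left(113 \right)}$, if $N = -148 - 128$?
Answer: $45225$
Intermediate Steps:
$N = -276$ ($N = -148 - 128 = -276$)
$u{\left(W \right)} = 2 W \left(-276 + W\right)$ ($u{\left(W \right)} = \left(W - 276\right) \left(W + W\right) = \left(-276 + W\right) 2 W = 2 W \left(-276 + W\right)$)
$\left(\left(-9 - 6\right)^{2} \cdot 38 - 163\right) - u{\left(113 \right)} = \left(\left(-9 - 6\right)^{2} \cdot 38 - 163\right) - 2 \cdot 113 \left(-276 + 113\right) = \left(\left(-15\right)^{2} \cdot 38 - 163\right) - 2 \cdot 113 \left(-163\right) = \left(225 \cdot 38 - 163\right) - -36838 = \left(8550 - 163\right) + 36838 = 8387 + 36838 = 45225$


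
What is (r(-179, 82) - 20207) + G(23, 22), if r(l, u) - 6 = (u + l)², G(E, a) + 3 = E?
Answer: -10772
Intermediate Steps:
G(E, a) = -3 + E
r(l, u) = 6 + (l + u)² (r(l, u) = 6 + (u + l)² = 6 + (l + u)²)
(r(-179, 82) - 20207) + G(23, 22) = ((6 + (-179 + 82)²) - 20207) + (-3 + 23) = ((6 + (-97)²) - 20207) + 20 = ((6 + 9409) - 20207) + 20 = (9415 - 20207) + 20 = -10792 + 20 = -10772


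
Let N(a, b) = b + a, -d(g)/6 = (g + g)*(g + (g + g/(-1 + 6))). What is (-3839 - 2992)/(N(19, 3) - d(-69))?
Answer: -3105/57142 ≈ -0.054338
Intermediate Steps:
d(g) = -132*g²/5 (d(g) = -6*(g + g)*(g + (g + g/(-1 + 6))) = -6*2*g*(g + (g + g/5)) = -6*2*g*(g + 6*g/5) = -6*2*g*11*g/5 = -132*g²/5)
N(a, b) = a + b
(-3839 - 2992)/(N(19, 3) - d(-69)) = (-3839 - 2992)/((19 + 3) - (-132)*(-69)²/5) = -6831/(22 - (-132)*4761/5) = -6831/(22 - 1*(-628452/5)) = -6831/(22 + 628452/5) = -6831/628562/5 = -6831*5/628562 = -3105/57142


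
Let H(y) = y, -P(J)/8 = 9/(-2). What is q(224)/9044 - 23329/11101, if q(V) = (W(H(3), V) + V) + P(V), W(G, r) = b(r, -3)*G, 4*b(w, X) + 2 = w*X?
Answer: -25142679/11811464 ≈ -2.1287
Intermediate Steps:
b(w, X) = -½ + X*w/4 (b(w, X) = -½ + (w*X)/4 = -½ + (X*w)/4 = -½ + X*w/4)
P(J) = 36 (P(J) = -72/(-2) = -72*(-1)/2 = -8*(-9/2) = 36)
W(G, r) = G*(-½ - 3*r/4) (W(G, r) = (-½ + (¼)*(-3)*r)*G = (-½ - 3*r/4)*G = G*(-½ - 3*r/4))
q(V) = 69/2 - 5*V/4 (q(V) = (-¼*3*(2 + 3*V) + V) + 36 = ((-3/2 - 9*V/4) + V) + 36 = (-3/2 - 5*V/4) + 36 = 69/2 - 5*V/4)
q(224)/9044 - 23329/11101 = (69/2 - 5/4*224)/9044 - 23329/11101 = (69/2 - 280)*(1/9044) - 23329*1/11101 = -491/2*1/9044 - 23329/11101 = -491/18088 - 23329/11101 = -25142679/11811464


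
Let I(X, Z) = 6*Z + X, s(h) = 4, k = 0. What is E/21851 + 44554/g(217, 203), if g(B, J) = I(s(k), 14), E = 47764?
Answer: 488876343/961444 ≈ 508.48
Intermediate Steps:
I(X, Z) = X + 6*Z
g(B, J) = 88 (g(B, J) = 4 + 6*14 = 4 + 84 = 88)
E/21851 + 44554/g(217, 203) = 47764/21851 + 44554/88 = 47764*(1/21851) + 44554*(1/88) = 47764/21851 + 22277/44 = 488876343/961444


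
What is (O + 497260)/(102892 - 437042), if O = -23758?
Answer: -236751/167075 ≈ -1.4170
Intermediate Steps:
(O + 497260)/(102892 - 437042) = (-23758 + 497260)/(102892 - 437042) = 473502/(-334150) = 473502*(-1/334150) = -236751/167075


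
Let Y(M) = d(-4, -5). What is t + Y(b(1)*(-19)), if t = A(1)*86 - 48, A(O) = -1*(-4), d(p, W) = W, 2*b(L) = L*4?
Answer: 291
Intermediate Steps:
b(L) = 2*L (b(L) = (L*4)/2 = (4*L)/2 = 2*L)
A(O) = 4
t = 296 (t = 4*86 - 48 = 344 - 48 = 296)
Y(M) = -5
t + Y(b(1)*(-19)) = 296 - 5 = 291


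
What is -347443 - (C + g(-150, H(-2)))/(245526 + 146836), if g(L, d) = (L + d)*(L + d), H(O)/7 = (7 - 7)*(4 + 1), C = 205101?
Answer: -136323657967/392362 ≈ -3.4744e+5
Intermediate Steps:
H(O) = 0 (H(O) = 7*((7 - 7)*(4 + 1)) = 7*(0*5) = 7*0 = 0)
g(L, d) = (L + d)**2
-347443 - (C + g(-150, H(-2)))/(245526 + 146836) = -347443 - (205101 + (-150 + 0)**2)/(245526 + 146836) = -347443 - (205101 + (-150)**2)/392362 = -347443 - (205101 + 22500)/392362 = -347443 - 227601/392362 = -136323657967/392362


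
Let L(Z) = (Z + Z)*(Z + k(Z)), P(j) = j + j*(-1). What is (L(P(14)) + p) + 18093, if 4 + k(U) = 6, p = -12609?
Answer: 5484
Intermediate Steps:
k(U) = 2 (k(U) = -4 + 6 = 2)
P(j) = 0 (P(j) = j - j = 0)
L(Z) = 2*Z*(2 + Z) (L(Z) = (Z + Z)*(Z + 2) = (2*Z)*(2 + Z) = 2*Z*(2 + Z))
(L(P(14)) + p) + 18093 = (2*0*(2 + 0) - 12609) + 18093 = (2*0*2 - 12609) + 18093 = (0 - 12609) + 18093 = -12609 + 18093 = 5484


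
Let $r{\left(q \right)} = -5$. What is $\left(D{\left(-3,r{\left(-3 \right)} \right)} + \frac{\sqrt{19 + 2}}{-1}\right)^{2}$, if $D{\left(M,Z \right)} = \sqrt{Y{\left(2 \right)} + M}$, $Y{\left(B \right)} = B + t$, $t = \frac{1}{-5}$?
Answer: $\frac{99}{5} - \frac{6 i \sqrt{70}}{5} \approx 19.8 - 10.04 i$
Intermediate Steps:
$t = - \frac{1}{5} \approx -0.2$
$Y{\left(B \right)} = - \frac{1}{5} + B$ ($Y{\left(B \right)} = B - \frac{1}{5} = - \frac{1}{5} + B$)
$D{\left(M,Z \right)} = \sqrt{\frac{9}{5} + M}$ ($D{\left(M,Z \right)} = \sqrt{\left(- \frac{1}{5} + 2\right) + M} = \sqrt{\frac{9}{5} + M}$)
$\left(D{\left(-3,r{\left(-3 \right)} \right)} + \frac{\sqrt{19 + 2}}{-1}\right)^{2} = \left(\frac{\sqrt{45 + 25 \left(-3\right)}}{5} + \frac{\sqrt{19 + 2}}{-1}\right)^{2} = \left(\frac{\sqrt{45 - 75}}{5} + \sqrt{21} \left(-1\right)\right)^{2} = \left(\frac{\sqrt{-30}}{5} - \sqrt{21}\right)^{2} = \left(\frac{i \sqrt{30}}{5} - \sqrt{21}\right)^{2} = \left(- \sqrt{21} + \frac{i \sqrt{30}}{5}\right)^{2}$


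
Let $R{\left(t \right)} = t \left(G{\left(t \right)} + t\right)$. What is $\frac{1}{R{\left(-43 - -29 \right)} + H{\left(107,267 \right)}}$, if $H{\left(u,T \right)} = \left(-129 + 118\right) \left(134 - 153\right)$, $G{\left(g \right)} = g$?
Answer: $\frac{1}{601} \approx 0.0016639$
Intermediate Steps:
$R{\left(t \right)} = 2 t^{2}$ ($R{\left(t \right)} = t \left(t + t\right) = t 2 t = 2 t^{2}$)
$H{\left(u,T \right)} = 209$ ($H{\left(u,T \right)} = \left(-11\right) \left(-19\right) = 209$)
$\frac{1}{R{\left(-43 - -29 \right)} + H{\left(107,267 \right)}} = \frac{1}{2 \left(-43 - -29\right)^{2} + 209} = \frac{1}{2 \left(-43 + 29\right)^{2} + 209} = \frac{1}{2 \left(-14\right)^{2} + 209} = \frac{1}{2 \cdot 196 + 209} = \frac{1}{392 + 209} = \frac{1}{601}$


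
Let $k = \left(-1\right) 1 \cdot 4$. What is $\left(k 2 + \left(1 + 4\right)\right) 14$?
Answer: $-42$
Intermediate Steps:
$k = -4$ ($k = \left(-1\right) 4 = -4$)
$\left(k 2 + \left(1 + 4\right)\right) 14 = \left(\left(-4\right) 2 + \left(1 + 4\right)\right) 14 = \left(-8 + 5\right) 14 = \left(-3\right) 14 = -42$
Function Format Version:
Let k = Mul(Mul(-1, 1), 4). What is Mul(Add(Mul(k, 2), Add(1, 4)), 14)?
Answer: -42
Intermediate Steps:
k = -4 (k = Mul(-1, 4) = -4)
Mul(Add(Mul(k, 2), Add(1, 4)), 14) = Mul(Add(Mul(-4, 2), Add(1, 4)), 14) = Mul(Add(-8, 5), 14) = Mul(-3, 14) = -42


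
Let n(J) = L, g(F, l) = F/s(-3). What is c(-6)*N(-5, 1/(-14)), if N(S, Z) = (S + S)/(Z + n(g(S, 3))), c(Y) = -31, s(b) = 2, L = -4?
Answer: -4340/57 ≈ -76.140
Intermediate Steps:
g(F, l) = F/2
n(J) = -4
N(S, Z) = 2*S/(-4 + Z) (N(S, Z) = (S + S)/(Z - 4) = (2*S)/(-4 + Z) = 2*S/(-4 + Z))
c(-6)*N(-5, 1/(-14)) = -62*(-5)/(-4 + 1/(-14)) = -62*(-5)/(-4 - 1/14) = -62*(-5)/(-57/14) = -62*(-5)*(-14)/57 = -31*140/57 = -4340/57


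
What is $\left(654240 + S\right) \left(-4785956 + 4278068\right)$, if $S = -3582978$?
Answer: $1487470885344$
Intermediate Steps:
$\left(654240 + S\right) \left(-4785956 + 4278068\right) = \left(654240 - 3582978\right) \left(-4785956 + 4278068\right) = \left(-2928738\right) \left(-507888\right) = 1487470885344$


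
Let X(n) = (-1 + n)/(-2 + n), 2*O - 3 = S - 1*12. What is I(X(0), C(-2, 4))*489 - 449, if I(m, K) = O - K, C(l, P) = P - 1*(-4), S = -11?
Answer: -9251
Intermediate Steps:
O = -10 (O = 3/2 + (-11 - 1*12)/2 = 3/2 + (-11 - 12)/2 = 3/2 + (½)*(-23) = 3/2 - 23/2 = -10)
X(n) = (-1 + n)/(-2 + n)
C(l, P) = 4 + P (C(l, P) = P + 4 = 4 + P)
I(m, K) = -10 - K
I(X(0), C(-2, 4))*489 - 449 = (-10 - (4 + 4))*489 - 449 = (-10 - 1*8)*489 - 449 = (-10 - 8)*489 - 449 = -18*489 - 449 = -8802 - 449 = -9251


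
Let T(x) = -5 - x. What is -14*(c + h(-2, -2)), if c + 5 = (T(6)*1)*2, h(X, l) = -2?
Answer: 406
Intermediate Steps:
c = -27 (c = -5 + ((-5 - 1*6)*1)*2 = -5 + ((-5 - 6)*1)*2 = -5 - 11*1*2 = -5 - 11*2 = -5 - 22 = -27)
-14*(c + h(-2, -2)) = -14*(-27 - 2) = -14*(-29) = 406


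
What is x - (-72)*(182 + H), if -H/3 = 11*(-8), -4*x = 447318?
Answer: -159435/2 ≈ -79718.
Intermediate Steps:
x = -223659/2 (x = -¼*447318 = -223659/2 ≈ -1.1183e+5)
H = 264 (H = -33*(-8) = -3*(-88) = 264)
x - (-72)*(182 + H) = -223659/2 - (-72)*(182 + 264) = -223659/2 - (-72)*446 = -223659/2 - 1*(-32112) = -223659/2 + 32112 = -159435/2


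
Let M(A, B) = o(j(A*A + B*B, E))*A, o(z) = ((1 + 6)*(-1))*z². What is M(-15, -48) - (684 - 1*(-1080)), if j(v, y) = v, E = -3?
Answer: 671561541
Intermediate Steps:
o(z) = -7*z² (o(z) = (7*(-1))*z² = -7*z²)
M(A, B) = -7*A*(A² + B²)² (M(A, B) = (-7*(A*A + B*B)²)*A = (-7*(A² + B²)²)*A = -7*A*(A² + B²)²)
M(-15, -48) - (684 - 1*(-1080)) = -7*(-15)*((-15)² + (-48)²)² - (684 - 1*(-1080)) = -7*(-15)*(225 + 2304)² - (684 + 1080) = -7*(-15)*2529² - 1*1764 = -7*(-15)*6395841 - 1764 = 671563305 - 1764 = 671561541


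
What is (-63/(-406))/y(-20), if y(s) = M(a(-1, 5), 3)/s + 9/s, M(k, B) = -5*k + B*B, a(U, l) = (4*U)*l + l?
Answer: -30/899 ≈ -0.033370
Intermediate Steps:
a(U, l) = l + 4*U*l (a(U, l) = 4*U*l + l = l + 4*U*l)
M(k, B) = B² - 5*k (M(k, B) = -5*k + B² = B² - 5*k)
y(s) = 93/s (y(s) = (3² - 25*(1 + 4*(-1)))/s + 9/s = (9 - 25*(1 - 4))/s + 9/s = (9 - 25*(-3))/s + 9/s = (9 - 5*(-15))/s + 9/s = (9 + 75)/s + 9/s = 84/s + 9/s = 93/s)
(-63/(-406))/y(-20) = (-63/(-406))/((93/(-20))) = (-63*(-1/406))/((93*(-1/20))) = 9/(58*(-93/20)) = (9/58)*(-20/93) = -30/899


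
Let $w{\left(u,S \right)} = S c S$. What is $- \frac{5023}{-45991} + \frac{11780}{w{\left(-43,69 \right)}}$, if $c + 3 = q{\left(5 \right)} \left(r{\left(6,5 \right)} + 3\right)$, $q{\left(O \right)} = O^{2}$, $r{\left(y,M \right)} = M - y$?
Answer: $\frac{1665755621}{10291268097} \approx 0.16186$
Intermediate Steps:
$c = 47$ ($c = -3 + 5^{2} \left(\left(5 - 6\right) + 3\right) = -3 + 25 \left(\left(5 - 6\right) + 3\right) = -3 + 25 \left(-1 + 3\right) = -3 + 25 \cdot 2 = -3 + 50 = 47$)
$w{\left(u,S \right)} = 47 S^{2}$ ($w{\left(u,S \right)} = S 47 S = 47 S S = 47 S^{2}$)
$- \frac{5023}{-45991} + \frac{11780}{w{\left(-43,69 \right)}} = - \frac{5023}{-45991} + \frac{11780}{47 \cdot 69^{2}} = \left(-5023\right) \left(- \frac{1}{45991}\right) + \frac{11780}{47 \cdot 4761} = \frac{5023}{45991} + \frac{11780}{223767} = \frac{1665755621}{10291268097}$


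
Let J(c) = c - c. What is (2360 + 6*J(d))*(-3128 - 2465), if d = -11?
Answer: -13199480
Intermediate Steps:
J(c) = 0
(2360 + 6*J(d))*(-3128 - 2465) = (2360 + 6*0)*(-3128 - 2465) = (2360 + 0)*(-5593) = 2360*(-5593) = -13199480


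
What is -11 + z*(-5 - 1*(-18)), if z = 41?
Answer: 522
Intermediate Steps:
-11 + z*(-5 - 1*(-18)) = -11 + 41*(-5 - 1*(-18)) = -11 + 41*(-5 + 18) = -11 + 41*13 = -11 + 533 = 522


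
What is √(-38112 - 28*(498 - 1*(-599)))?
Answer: 2*I*√17207 ≈ 262.35*I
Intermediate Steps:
√(-38112 - 28*(498 - 1*(-599))) = √(-38112 - 28*(498 + 599)) = √(-38112 - 28*1097) = √(-38112 - 30716) = √(-68828) = 2*I*√17207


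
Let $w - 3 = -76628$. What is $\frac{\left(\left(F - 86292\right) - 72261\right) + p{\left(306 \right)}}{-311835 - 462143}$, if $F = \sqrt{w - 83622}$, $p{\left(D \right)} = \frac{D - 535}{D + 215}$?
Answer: $\frac{41303171}{201621269} - \frac{i \sqrt{160247}}{773978} \approx 0.20486 - 0.00051721 i$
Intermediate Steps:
$w = -76625$ ($w = 3 - 76628 = -76625$)
$p{\left(D \right)} = \frac{-535 + D}{215 + D}$
$F = i \sqrt{160247}$ ($F = \sqrt{-76625 - 83622} = \sqrt{-160247} = i \sqrt{160247} \approx 400.31 i$)
$\frac{\left(\left(F - 86292\right) - 72261\right) + p{\left(306 \right)}}{-311835 - 462143} = \frac{\left(\left(i \sqrt{160247} - 86292\right) - 72261\right) + \frac{-535 + 306}{215 + 306}}{-311835 - 462143} = \frac{\left(\left(-86292 + i \sqrt{160247}\right) - 72261\right) + \frac{1}{521} \left(-229\right)}{-773978} = \left(\left(-158553 + i \sqrt{160247}\right) + \frac{1}{521} \left(-229\right)\right) \left(- \frac{1}{773978}\right) = \left(\left(-158553 + i \sqrt{160247}\right) - \frac{229}{521}\right) \left(- \frac{1}{773978}\right) = \left(- \frac{82606342}{521} + i \sqrt{160247}\right) \left(- \frac{1}{773978}\right) = \frac{41303171}{201621269} - \frac{i \sqrt{160247}}{773978}$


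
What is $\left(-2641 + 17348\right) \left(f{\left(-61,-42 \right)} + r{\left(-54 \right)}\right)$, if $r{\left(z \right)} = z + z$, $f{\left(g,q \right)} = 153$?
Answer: $661815$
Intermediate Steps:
$r{\left(z \right)} = 2 z$
$\left(-2641 + 17348\right) \left(f{\left(-61,-42 \right)} + r{\left(-54 \right)}\right) = \left(-2641 + 17348\right) \left(153 + 2 \left(-54\right)\right) = 14707 \left(153 - 108\right) = 14707 \cdot 45 = 661815$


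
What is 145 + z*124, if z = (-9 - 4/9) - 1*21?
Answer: -32671/9 ≈ -3630.1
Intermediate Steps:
z = -274/9 (z = (-9 - 4*⅑) - 21 = (-9 - 4/9) - 21 = -85/9 - 21 = -274/9 ≈ -30.444)
145 + z*124 = 145 - 274/9*124 = 145 - 33976/9 = -32671/9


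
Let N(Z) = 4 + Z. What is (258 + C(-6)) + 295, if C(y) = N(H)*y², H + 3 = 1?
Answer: 625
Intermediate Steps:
H = -2 (H = -3 + 1 = -2)
C(y) = 2*y² (C(y) = (4 - 2)*y² = 2*y²)
(258 + C(-6)) + 295 = (258 + 2*(-6)²) + 295 = (258 + 2*36) + 295 = (258 + 72) + 295 = 330 + 295 = 625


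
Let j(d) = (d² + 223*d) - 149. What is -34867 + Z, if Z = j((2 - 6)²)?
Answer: -31192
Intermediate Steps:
j(d) = -149 + d² + 223*d
Z = 3675 (Z = -149 + ((2 - 6)²)² + 223*(2 - 6)² = -149 + ((-4)²)² + 223*(-4)² = -149 + 16² + 223*16 = -149 + 256 + 3568 = 3675)
-34867 + Z = -34867 + 3675 = -31192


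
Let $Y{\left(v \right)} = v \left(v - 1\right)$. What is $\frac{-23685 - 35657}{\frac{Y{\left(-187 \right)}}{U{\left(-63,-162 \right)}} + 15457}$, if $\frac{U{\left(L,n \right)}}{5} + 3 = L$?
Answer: $- \frac{890130}{230257} \approx -3.8658$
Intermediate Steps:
$Y{\left(v \right)} = v \left(-1 + v\right)$
$U{\left(L,n \right)} = -15 + 5 L$
$\frac{-23685 - 35657}{\frac{Y{\left(-187 \right)}}{U{\left(-63,-162 \right)}} + 15457} = \frac{-23685 - 35657}{\frac{\left(-187\right) \left(-1 - 187\right)}{-15 + 5 \left(-63\right)} + 15457} = - \frac{59342}{\frac{\left(-187\right) \left(-188\right)}{-15 - 315} + 15457} = - \frac{59342}{\frac{35156}{-330} + 15457} = - \frac{59342}{35156 \left(- \frac{1}{330}\right) + 15457} = - \frac{59342}{- \frac{1598}{15} + 15457} = - \frac{59342}{\frac{230257}{15}} = \left(-59342\right) \frac{15}{230257} = - \frac{890130}{230257}$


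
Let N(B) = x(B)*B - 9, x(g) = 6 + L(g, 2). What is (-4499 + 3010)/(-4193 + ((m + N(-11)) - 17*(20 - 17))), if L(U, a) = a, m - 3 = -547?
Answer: 1489/4885 ≈ 0.30481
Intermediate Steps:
m = -544 (m = 3 - 547 = -544)
x(g) = 8 (x(g) = 6 + 2 = 8)
N(B) = -9 + 8*B (N(B) = 8*B - 9 = -9 + 8*B)
(-4499 + 3010)/(-4193 + ((m + N(-11)) - 17*(20 - 17))) = (-4499 + 3010)/(-4193 + ((-544 + (-9 + 8*(-11))) - 17*(20 - 17))) = -1489/(-4193 + ((-544 + (-9 - 88)) - 17*3)) = -1489/(-4193 + ((-544 - 97) - 1*51)) = -1489/(-4193 + (-641 - 51)) = -1489/(-4193 - 692) = -1489/(-4885) = -1489*(-1/4885) = 1489/4885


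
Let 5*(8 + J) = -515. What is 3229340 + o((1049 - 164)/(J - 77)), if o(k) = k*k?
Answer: 114138576185/35344 ≈ 3.2294e+6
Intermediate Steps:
J = -111 (J = -8 + (⅕)*(-515) = -8 - 103 = -111)
o(k) = k²
3229340 + o((1049 - 164)/(J - 77)) = 3229340 + ((1049 - 164)/(-111 - 77))² = 3229340 + (885/(-188))² = 3229340 + (885*(-1/188))² = 3229340 + (-885/188)² = 3229340 + 783225/35344 = 114138576185/35344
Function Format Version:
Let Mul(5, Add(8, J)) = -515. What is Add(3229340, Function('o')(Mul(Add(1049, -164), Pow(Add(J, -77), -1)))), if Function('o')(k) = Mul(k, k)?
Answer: Rational(114138576185, 35344) ≈ 3.2294e+6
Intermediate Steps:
J = -111 (J = Add(-8, Mul(Rational(1, 5), -515)) = Add(-8, -103) = -111)
Function('o')(k) = Pow(k, 2)
Add(3229340, Function('o')(Mul(Add(1049, -164), Pow(Add(J, -77), -1)))) = Add(3229340, Pow(Mul(Add(1049, -164), Pow(Add(-111, -77), -1)), 2)) = Add(3229340, Pow(Mul(885, Pow(-188, -1)), 2)) = Add(3229340, Pow(Mul(885, Rational(-1, 188)), 2)) = Add(3229340, Pow(Rational(-885, 188), 2)) = Add(3229340, Rational(783225, 35344)) = Rational(114138576185, 35344)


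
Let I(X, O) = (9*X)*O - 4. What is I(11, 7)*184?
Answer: 126776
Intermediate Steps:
I(X, O) = -4 + 9*O*X (I(X, O) = 9*O*X - 4 = -4 + 9*O*X)
I(11, 7)*184 = (-4 + 9*7*11)*184 = (-4 + 693)*184 = 689*184 = 126776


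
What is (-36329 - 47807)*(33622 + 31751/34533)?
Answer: -97690332905672/34533 ≈ -2.8289e+9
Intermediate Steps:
(-36329 - 47807)*(33622 + 31751/34533) = -84136*(33622 + 31751*(1/34533)) = -84136*(33622 + 31751/34533) = -84136*1161100277/34533 = -97690332905672/34533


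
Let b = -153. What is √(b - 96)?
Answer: I*√249 ≈ 15.78*I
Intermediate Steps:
√(b - 96) = √(-153 - 96) = √(-249) = I*√249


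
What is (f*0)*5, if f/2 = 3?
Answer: 0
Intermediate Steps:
f = 6 (f = 2*3 = 6)
(f*0)*5 = (6*0)*5 = 0*5 = 0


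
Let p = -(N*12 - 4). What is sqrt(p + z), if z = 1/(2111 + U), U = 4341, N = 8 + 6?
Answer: I*sqrt(1706758851)/3226 ≈ 12.806*I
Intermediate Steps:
N = 14
z = 1/6452 (z = 1/(2111 + 4341) = 1/6452 ≈ 0.00015499)
p = -164 (p = -(14*12 - 4) = -(168 - 4) = -1*164 = -164)
sqrt(p + z) = sqrt(-164 + 1/6452) = sqrt(-1058127/6452) = I*sqrt(1706758851)/3226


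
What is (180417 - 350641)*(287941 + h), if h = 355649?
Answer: -109554464160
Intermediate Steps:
(180417 - 350641)*(287941 + h) = (180417 - 350641)*(287941 + 355649) = -170224*643590 = -109554464160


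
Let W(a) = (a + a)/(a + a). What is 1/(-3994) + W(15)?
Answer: 3993/3994 ≈ 0.99975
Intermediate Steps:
W(a) = 1 (W(a) = (2*a)/((2*a)) = (2*a)*(1/(2*a)) = 1)
1/(-3994) + W(15) = 1/(-3994) + 1 = -1/3994 + 1 = 3993/3994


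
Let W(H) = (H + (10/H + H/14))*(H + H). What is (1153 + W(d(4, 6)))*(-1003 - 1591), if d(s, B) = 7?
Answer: -3315132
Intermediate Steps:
W(H) = 2*H*(10/H + 15*H/14) (W(H) = (H + (10/H + H*(1/14)))*(2*H) = (H + (10/H + H/14))*(2*H) = (10/H + 15*H/14)*(2*H) = 2*H*(10/H + 15*H/14))
(1153 + W(d(4, 6)))*(-1003 - 1591) = (1153 + (20 + (15/7)*7**2))*(-1003 - 1591) = (1153 + (20 + (15/7)*49))*(-2594) = (1153 + (20 + 105))*(-2594) = (1153 + 125)*(-2594) = 1278*(-2594) = -3315132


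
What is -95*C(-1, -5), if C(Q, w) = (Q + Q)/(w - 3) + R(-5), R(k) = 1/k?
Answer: -19/4 ≈ -4.7500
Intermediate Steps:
C(Q, w) = -⅕ + 2*Q/(-3 + w) (C(Q, w) = (Q + Q)/(w - 3) + 1/(-5) = (2*Q)/(-3 + w) - ⅕ = 2*Q/(-3 + w) - ⅕ = -⅕ + 2*Q/(-3 + w))
-95*C(-1, -5) = -19*(3 - 1*(-5) + 10*(-1))/(-3 - 5) = -19*(3 + 5 - 10)/(-8) = -19*(-1)*(-2)/8 = -95*1/20 = -19/4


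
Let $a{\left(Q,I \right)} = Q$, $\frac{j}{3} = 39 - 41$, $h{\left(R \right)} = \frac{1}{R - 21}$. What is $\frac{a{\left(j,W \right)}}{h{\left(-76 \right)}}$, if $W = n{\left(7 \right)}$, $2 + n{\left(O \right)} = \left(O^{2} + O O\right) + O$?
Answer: $582$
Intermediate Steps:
$n{\left(O \right)} = -2 + O + 2 O^{2}$ ($n{\left(O \right)} = -2 + \left(\left(O^{2} + O O\right) + O\right) = -2 + \left(\left(O^{2} + O^{2}\right) + O\right) = -2 + \left(2 O^{2} + O\right) = -2 + \left(O + 2 O^{2}\right) = -2 + O + 2 O^{2}$)
$h{\left(R \right)} = \frac{1}{-21 + R}$
$W = 103$ ($W = -2 + 7 + 2 \cdot 7^{2} = -2 + 7 + 2 \cdot 49 = -2 + 7 + 98 = 103$)
$j = -6$ ($j = 3 \left(39 - 41\right) = 3 \left(-2\right) = -6$)
$\frac{a{\left(j,W \right)}}{h{\left(-76 \right)}} = - \frac{6}{\frac{1}{-21 - 76}} = - \frac{6}{\frac{1}{-97}} = - \frac{6}{- \frac{1}{97}} = \left(-6\right) \left(-97\right) = 582$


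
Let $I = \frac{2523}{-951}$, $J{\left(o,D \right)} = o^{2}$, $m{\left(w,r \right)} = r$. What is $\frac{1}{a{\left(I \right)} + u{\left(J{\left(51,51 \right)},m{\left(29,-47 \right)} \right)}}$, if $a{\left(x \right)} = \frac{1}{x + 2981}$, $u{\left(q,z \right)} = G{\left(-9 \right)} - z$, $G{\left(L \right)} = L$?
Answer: $\frac{944136}{35877485} \approx 0.026316$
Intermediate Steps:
$u{\left(q,z \right)} = -9 - z$
$I = - \frac{841}{317}$ ($I = 2523 \left(- \frac{1}{951}\right) = - \frac{841}{317} \approx -2.653$)
$a{\left(x \right)} = \frac{1}{2981 + x}$
$\frac{1}{a{\left(I \right)} + u{\left(J{\left(51,51 \right)},m{\left(29,-47 \right)} \right)}} = \frac{1}{\frac{1}{2981 - \frac{841}{317}} - -38} = \frac{1}{\frac{1}{\frac{944136}{317}} + \left(-9 + 47\right)} = \frac{1}{\frac{317}{944136} + 38} = \frac{1}{\frac{35877485}{944136}} = \frac{944136}{35877485}$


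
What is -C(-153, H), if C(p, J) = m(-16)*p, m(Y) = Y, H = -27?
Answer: -2448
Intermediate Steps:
C(p, J) = -16*p
-C(-153, H) = -(-16)*(-153) = -1*2448 = -2448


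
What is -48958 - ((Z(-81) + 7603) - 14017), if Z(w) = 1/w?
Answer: -3446063/81 ≈ -42544.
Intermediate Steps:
-48958 - ((Z(-81) + 7603) - 14017) = -48958 - ((1/(-81) + 7603) - 14017) = -48958 - ((-1/81 + 7603) - 14017) = -48958 - (615842/81 - 14017) = -48958 - 1*(-519535/81) = -48958 + 519535/81 = -3446063/81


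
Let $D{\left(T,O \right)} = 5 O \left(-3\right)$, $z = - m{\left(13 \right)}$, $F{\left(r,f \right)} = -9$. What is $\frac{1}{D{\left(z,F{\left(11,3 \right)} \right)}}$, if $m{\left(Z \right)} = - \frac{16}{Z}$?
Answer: $\frac{1}{135} \approx 0.0074074$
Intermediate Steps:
$z = \frac{16}{13}$ ($z = - \frac{-16}{13} = \left(-1\right) \left(- \frac{16}{13}\right) = \frac{16}{13} \approx 1.2308$)
$D{\left(T,O \right)} = - 15 O$
$\frac{1}{D{\left(z,F{\left(11,3 \right)} \right)}} = \frac{1}{\left(-15\right) \left(-9\right)} = \frac{1}{135}$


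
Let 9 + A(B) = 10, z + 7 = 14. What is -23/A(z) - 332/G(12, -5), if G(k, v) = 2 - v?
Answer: -493/7 ≈ -70.429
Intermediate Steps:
z = 7 (z = -7 + 14 = 7)
A(B) = 1 (A(B) = -9 + 10 = 1)
-23/A(z) - 332/G(12, -5) = -23/1 - 332/(2 - 1*(-5)) = -23*1 - 332/(2 + 5) = -23 - 332/7 = -493/7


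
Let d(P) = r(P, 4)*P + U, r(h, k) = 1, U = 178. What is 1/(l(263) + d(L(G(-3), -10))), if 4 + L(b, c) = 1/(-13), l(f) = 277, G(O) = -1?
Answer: 13/5862 ≈ 0.0022177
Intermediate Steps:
L(b, c) = -53/13 (L(b, c) = -4 + 1/(-13) = -4 - 1/13 = -53/13)
d(P) = 178 + P (d(P) = 1*P + 178 = P + 178 = 178 + P)
1/(l(263) + d(L(G(-3), -10))) = 1/(277 + (178 - 53/13)) = 1/(277 + 2261/13) = 1/(5862/13) = 13/5862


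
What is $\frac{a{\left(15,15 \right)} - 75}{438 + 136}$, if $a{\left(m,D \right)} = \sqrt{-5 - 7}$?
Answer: $- \frac{75}{574} + \frac{i \sqrt{3}}{287} \approx -0.13066 + 0.006035 i$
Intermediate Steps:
$a{\left(m,D \right)} = 2 i \sqrt{3}$ ($a{\left(m,D \right)} = \sqrt{-12} = 2 i \sqrt{3}$)
$\frac{a{\left(15,15 \right)} - 75}{438 + 136} = \frac{2 i \sqrt{3} - 75}{438 + 136} = \frac{-75 + 2 i \sqrt{3}}{574} = \left(-75 + 2 i \sqrt{3}\right) \frac{1}{574} = - \frac{75}{574} + \frac{i \sqrt{3}}{287}$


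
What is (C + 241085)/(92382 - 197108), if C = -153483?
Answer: -43801/52363 ≈ -0.83649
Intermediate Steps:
(C + 241085)/(92382 - 197108) = (-153483 + 241085)/(92382 - 197108) = 87602/(-104726) = 87602*(-1/104726) = -43801/52363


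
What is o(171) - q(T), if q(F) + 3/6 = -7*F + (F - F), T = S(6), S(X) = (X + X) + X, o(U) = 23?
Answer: 299/2 ≈ 149.50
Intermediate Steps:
S(X) = 3*X (S(X) = 2*X + X = 3*X)
T = 18 (T = 3*6 = 18)
q(F) = -1/2 - 7*F (q(F) = -1/2 + (-7*F + (F - F)) = -1/2 + (-7*F + 0) = -1/2 - 7*F)
o(171) - q(T) = 23 - (-1/2 - 7*18) = 23 - (-1/2 - 126) = 23 - 1*(-253/2) = 23 + 253/2 = 299/2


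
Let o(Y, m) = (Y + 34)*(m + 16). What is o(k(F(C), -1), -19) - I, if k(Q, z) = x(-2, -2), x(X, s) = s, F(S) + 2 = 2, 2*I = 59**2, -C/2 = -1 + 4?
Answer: -3673/2 ≈ -1836.5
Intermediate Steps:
C = -6 (C = -2*(-1 + 4) = -2*3 = -6)
I = 3481/2 (I = (1/2)*59**2 = (1/2)*3481 = 3481/2 ≈ 1740.5)
F(S) = 0 (F(S) = -2 + 2 = 0)
k(Q, z) = -2
o(Y, m) = (16 + m)*(34 + Y) (o(Y, m) = (34 + Y)*(16 + m) = (16 + m)*(34 + Y))
o(k(F(C), -1), -19) - I = (544 + 16*(-2) + 34*(-19) - 2*(-19)) - 1*3481/2 = (544 - 32 - 646 + 38) - 3481/2 = -96 - 3481/2 = -3673/2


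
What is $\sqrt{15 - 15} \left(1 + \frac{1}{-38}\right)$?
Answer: $0$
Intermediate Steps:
$\sqrt{15 - 15} \left(1 + \frac{1}{-38}\right) = \sqrt{0} \left(1 - \frac{1}{38}\right) = 0 \cdot \frac{37}{38} = 0$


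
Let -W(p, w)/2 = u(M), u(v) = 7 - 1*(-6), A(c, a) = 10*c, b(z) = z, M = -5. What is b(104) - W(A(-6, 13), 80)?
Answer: 130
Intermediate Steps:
u(v) = 13 (u(v) = 7 + 6 = 13)
W(p, w) = -26 (W(p, w) = -2*13 = -26)
b(104) - W(A(-6, 13), 80) = 104 - 1*(-26) = 104 + 26 = 130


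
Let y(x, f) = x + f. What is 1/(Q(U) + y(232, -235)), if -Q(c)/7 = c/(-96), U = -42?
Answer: -16/97 ≈ -0.16495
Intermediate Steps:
Q(c) = 7*c/96 (Q(c) = -7*c/(-96) = -7*c*(-1)/96 = -(-7)*c/96 = 7*c/96)
y(x, f) = f + x
1/(Q(U) + y(232, -235)) = 1/((7/96)*(-42) + (-235 + 232)) = 1/(-49/16 - 3) = 1/(-97/16) = -16/97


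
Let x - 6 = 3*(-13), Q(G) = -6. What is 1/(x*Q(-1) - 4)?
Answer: 1/194 ≈ 0.0051546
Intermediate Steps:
x = -33 (x = 6 + 3*(-13) = 6 - 39 = -33)
1/(x*Q(-1) - 4) = 1/(-33*(-6) - 4) = 1/(198 - 4) = 1/194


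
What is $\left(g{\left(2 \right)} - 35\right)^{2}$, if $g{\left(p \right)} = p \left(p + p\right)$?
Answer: $729$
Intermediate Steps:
$g{\left(p \right)} = 2 p^{2}$ ($g{\left(p \right)} = p 2 p = 2 p^{2}$)
$\left(g{\left(2 \right)} - 35\right)^{2} = \left(2 \cdot 2^{2} - 35\right)^{2} = \left(2 \cdot 4 - 35\right)^{2} = \left(8 - 35\right)^{2} = \left(-27\right)^{2} = 729$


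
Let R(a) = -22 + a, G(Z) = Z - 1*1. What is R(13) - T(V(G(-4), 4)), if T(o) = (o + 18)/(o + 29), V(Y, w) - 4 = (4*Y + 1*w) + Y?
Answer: -109/12 ≈ -9.0833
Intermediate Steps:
G(Z) = -1 + Z (G(Z) = Z - 1 = -1 + Z)
V(Y, w) = 4 + w + 5*Y (V(Y, w) = 4 + ((4*Y + 1*w) + Y) = 4 + ((4*Y + w) + Y) = 4 + ((w + 4*Y) + Y) = 4 + (w + 5*Y) = 4 + w + 5*Y)
T(o) = (18 + o)/(29 + o)
R(13) - T(V(G(-4), 4)) = (-22 + 13) - (18 + (4 + 4 + 5*(-1 - 4)))/(29 + (4 + 4 + 5*(-1 - 4))) = -9 - (18 + (4 + 4 + 5*(-5)))/(29 + (4 + 4 + 5*(-5))) = -9 - (18 + (4 + 4 - 25))/(29 + (4 + 4 - 25)) = -9 - (18 - 17)/(29 - 17) = -9 - 1/12 = -109/12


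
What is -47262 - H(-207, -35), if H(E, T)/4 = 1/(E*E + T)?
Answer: -1011737636/21407 ≈ -47262.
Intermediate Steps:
H(E, T) = 4/(T + E²) (H(E, T) = 4/(E*E + T) = 4/(E² + T) = 4/(T + E²))
-47262 - H(-207, -35) = -47262 - 4/(-35 + (-207)²) = -47262 - 4/(-35 + 42849) = -47262 - 4/42814 = -47262 - 1*2/21407 = -47262 - 2/21407 = -1011737636/21407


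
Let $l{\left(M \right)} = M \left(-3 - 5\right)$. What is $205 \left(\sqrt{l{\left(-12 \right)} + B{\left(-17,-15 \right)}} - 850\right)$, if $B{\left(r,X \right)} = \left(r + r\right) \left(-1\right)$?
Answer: $-174250 + 205 \sqrt{130} \approx -1.7191 \cdot 10^{5}$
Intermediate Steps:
$B{\left(r,X \right)} = - 2 r$ ($B{\left(r,X \right)} = 2 r \left(-1\right) = - 2 r$)
$l{\left(M \right)} = - 8 M$ ($l{\left(M \right)} = M \left(-8\right) = - 8 M$)
$205 \left(\sqrt{l{\left(-12 \right)} + B{\left(-17,-15 \right)}} - 850\right) = 205 \left(\sqrt{\left(-8\right) \left(-12\right) - -34} - 850\right) = 205 \left(\sqrt{96 + 34} - 850\right) = 205 \left(\sqrt{130} - 850\right) = 205 \left(-850 + \sqrt{130}\right) = -174250 + 205 \sqrt{130}$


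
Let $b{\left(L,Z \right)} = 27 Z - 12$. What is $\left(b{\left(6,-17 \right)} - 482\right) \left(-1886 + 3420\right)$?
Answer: $-1461902$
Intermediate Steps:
$b{\left(L,Z \right)} = -12 + 27 Z$
$\left(b{\left(6,-17 \right)} - 482\right) \left(-1886 + 3420\right) = \left(\left(-12 + 27 \left(-17\right)\right) - 482\right) \left(-1886 + 3420\right) = \left(\left(-12 - 459\right) - 482\right) 1534 = \left(-471 - 482\right) 1534 = \left(-953\right) 1534 = -1461902$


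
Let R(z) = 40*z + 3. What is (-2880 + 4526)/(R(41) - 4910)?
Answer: -1646/3267 ≈ -0.50383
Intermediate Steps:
R(z) = 3 + 40*z
(-2880 + 4526)/(R(41) - 4910) = (-2880 + 4526)/((3 + 40*41) - 4910) = 1646/((3 + 1640) - 4910) = 1646/(1643 - 4910) = 1646/(-3267) = 1646*(-1/3267) = -1646/3267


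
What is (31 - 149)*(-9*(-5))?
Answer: -5310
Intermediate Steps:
(31 - 149)*(-9*(-5)) = -118*45 = -5310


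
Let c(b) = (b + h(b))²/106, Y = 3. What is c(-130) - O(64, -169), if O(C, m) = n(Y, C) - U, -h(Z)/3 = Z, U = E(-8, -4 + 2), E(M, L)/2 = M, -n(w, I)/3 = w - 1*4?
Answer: 32793/53 ≈ 618.74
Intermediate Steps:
n(w, I) = 12 - 3*w (n(w, I) = -3*(w - 1*4) = -3*(w - 4) = -3*(-4 + w) = 12 - 3*w)
E(M, L) = 2*M
U = -16 (U = 2*(-8) = -16)
h(Z) = -3*Z
O(C, m) = 19 (O(C, m) = (12 - 3*3) - 1*(-16) = (12 - 9) + 16 = 3 + 16 = 19)
c(b) = 2*b²/53 (c(b) = (b - 3*b)²/106 = (-2*b)²*(1/106) = (4*b²)*(1/106) = 2*b²/53)
c(-130) - O(64, -169) = (2/53)*(-130)² - 1*19 = (2/53)*16900 - 19 = 33800/53 - 19 = 32793/53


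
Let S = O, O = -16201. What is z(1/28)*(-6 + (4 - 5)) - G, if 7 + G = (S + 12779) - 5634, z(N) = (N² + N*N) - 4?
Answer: 509095/56 ≈ 9091.0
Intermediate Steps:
S = -16201
z(N) = -4 + 2*N² (z(N) = (N² + N²) - 4 = 2*N² - 4 = -4 + 2*N²)
G = -9063 (G = -7 + ((-16201 + 12779) - 5634) = -7 + (-3422 - 5634) = -7 - 9056 = -9063)
z(1/28)*(-6 + (4 - 5)) - G = (-4 + 2*(1/28)²)*(-6 + (4 - 5)) - 1*(-9063) = (-4 + 2*(1/28)²)*(-6 - 1) + 9063 = (-4 + 2*(1/784))*(-7) + 9063 = (-4 + 1/392)*(-7) + 9063 = -1567/392*(-7) + 9063 = 1567/56 + 9063 = 509095/56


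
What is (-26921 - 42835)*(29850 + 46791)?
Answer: -5346169596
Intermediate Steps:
(-26921 - 42835)*(29850 + 46791) = -69756*76641 = -5346169596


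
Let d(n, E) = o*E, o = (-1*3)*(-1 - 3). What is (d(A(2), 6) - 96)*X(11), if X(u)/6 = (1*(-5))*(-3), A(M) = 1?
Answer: -2160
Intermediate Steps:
o = 12 (o = -3*(-4) = 12)
X(u) = 90 (X(u) = 6*((1*(-5))*(-3)) = 6*(-5*(-3)) = 6*15 = 90)
d(n, E) = 12*E
(d(A(2), 6) - 96)*X(11) = (12*6 - 96)*90 = (72 - 96)*90 = -24*90 = -2160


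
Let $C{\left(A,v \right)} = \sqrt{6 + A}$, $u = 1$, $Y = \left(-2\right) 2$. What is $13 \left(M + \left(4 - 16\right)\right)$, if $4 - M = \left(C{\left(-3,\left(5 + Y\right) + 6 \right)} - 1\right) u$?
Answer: $-91 - 13 \sqrt{3} \approx -113.52$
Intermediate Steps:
$Y = -4$
$M = 5 - \sqrt{3}$ ($M = 4 - \left(\sqrt{6 - 3} - 1\right) 1 = 4 - \left(\sqrt{3} - 1\right) 1 = 4 - \left(-1 + \sqrt{3}\right) 1 = 4 - \left(-1 + \sqrt{3}\right) = 4 + \left(1 - \sqrt{3}\right) = 5 - \sqrt{3} \approx 3.2679$)
$13 \left(M + \left(4 - 16\right)\right) = 13 \left(\left(5 - \sqrt{3}\right) + \left(4 - 16\right)\right) = 13 \left(\left(5 - \sqrt{3}\right) - 12\right) = 13 \left(-7 - \sqrt{3}\right) = -91 - 13 \sqrt{3}$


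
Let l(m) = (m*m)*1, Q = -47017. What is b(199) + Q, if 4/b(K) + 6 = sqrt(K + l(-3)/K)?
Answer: -762754403/16223 + 2*sqrt(7882390)/16223 ≈ -47017.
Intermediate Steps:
l(m) = m**2 (l(m) = m**2*1 = m**2)
b(K) = 4/(-6 + sqrt(K + 9/K)) (b(K) = 4/(-6 + sqrt(K + (-3)**2/K)) = 4/(-6 + sqrt(K + 9/K)))
b(199) + Q = 4/(-6 + sqrt(199 + 9/199)) - 47017 = 4/(-6 + sqrt(39610/199)) - 47017 = 4/(-6 + sqrt(7882390)/199) - 47017 = -47017 + 4/(-6 + sqrt(7882390)/199)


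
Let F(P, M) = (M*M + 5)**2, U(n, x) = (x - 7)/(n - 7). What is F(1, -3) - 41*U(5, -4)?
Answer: -59/2 ≈ -29.500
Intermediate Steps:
U(n, x) = (-7 + x)/(-7 + n)
F(P, M) = (5 + M**2)**2 (F(P, M) = (M**2 + 5)**2 = (5 + M**2)**2)
F(1, -3) - 41*U(5, -4) = (5 + (-3)**2)**2 - 41*(-7 - 4)/(-7 + 5) = (5 + 9)**2 - 41*(-11)/(-2) = 14**2 - (-41)*(-11)/2 = 196 - 41*11/2 = 196 - 451/2 = -59/2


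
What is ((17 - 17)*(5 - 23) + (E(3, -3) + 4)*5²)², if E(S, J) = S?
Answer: 30625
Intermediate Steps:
((17 - 17)*(5 - 23) + (E(3, -3) + 4)*5²)² = ((17 - 17)*(5 - 23) + (3 + 4)*5²)² = (0*(-18) + 7*25)² = (0 + 175)² = 175² = 30625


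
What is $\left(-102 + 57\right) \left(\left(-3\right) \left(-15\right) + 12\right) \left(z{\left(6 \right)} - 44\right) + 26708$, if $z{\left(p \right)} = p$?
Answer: $124178$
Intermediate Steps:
$\left(-102 + 57\right) \left(\left(-3\right) \left(-15\right) + 12\right) \left(z{\left(6 \right)} - 44\right) + 26708 = \left(-102 + 57\right) \left(\left(-3\right) \left(-15\right) + 12\right) \left(6 - 44\right) + 26708 = - 45 \left(45 + 12\right) \left(6 - 44\right) + 26708 = - 45 \cdot 57 \left(6 - 44\right) + 26708 = - 45 \cdot 57 \left(-38\right) + 26708 = \left(-45\right) \left(-2166\right) + 26708 = 97470 + 26708 = 124178$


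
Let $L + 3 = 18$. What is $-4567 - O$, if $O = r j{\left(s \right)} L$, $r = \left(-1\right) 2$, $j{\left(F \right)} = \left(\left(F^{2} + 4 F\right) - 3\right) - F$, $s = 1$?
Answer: $-4537$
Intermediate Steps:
$L = 15$ ($L = -3 + 18 = 15$)
$j{\left(F \right)} = -3 + F^{2} + 3 F$ ($j{\left(F \right)} = \left(-3 + F^{2} + 4 F\right) - F = -3 + F^{2} + 3 F$)
$r = -2$
$O = -30$ ($O = - 2 \left(-3 + 1^{2} + 3 \cdot 1\right) 15 = - 2 \left(-3 + 1 + 3\right) 15 = \left(-2\right) 1 \cdot 15 = \left(-2\right) 15 = -30$)
$-4567 - O = -4567 - -30 = -4567 + 30 = -4537$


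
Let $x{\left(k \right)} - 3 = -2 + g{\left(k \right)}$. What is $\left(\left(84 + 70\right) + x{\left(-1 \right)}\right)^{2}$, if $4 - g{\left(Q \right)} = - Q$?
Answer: $24964$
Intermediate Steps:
$g{\left(Q \right)} = 4 + Q$ ($g{\left(Q \right)} = 4 - - Q = 4 + Q$)
$x{\left(k \right)} = 5 + k$ ($x{\left(k \right)} = 3 + \left(-2 + \left(4 + k\right)\right) = 3 + \left(2 + k\right) = 5 + k$)
$\left(\left(84 + 70\right) + x{\left(-1 \right)}\right)^{2} = \left(\left(84 + 70\right) + \left(5 - 1\right)\right)^{2} = \left(154 + 4\right)^{2} = 158^{2} = 24964$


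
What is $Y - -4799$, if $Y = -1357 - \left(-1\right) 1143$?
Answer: $4585$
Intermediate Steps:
$Y = -214$ ($Y = -1357 - -1143 = -1357 + 1143 = -214$)
$Y - -4799 = -214 - -4799 = -214 + 4799 = 4585$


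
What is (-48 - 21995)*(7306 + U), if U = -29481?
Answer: 488803525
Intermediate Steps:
(-48 - 21995)*(7306 + U) = (-48 - 21995)*(7306 - 29481) = -22043*(-22175) = 488803525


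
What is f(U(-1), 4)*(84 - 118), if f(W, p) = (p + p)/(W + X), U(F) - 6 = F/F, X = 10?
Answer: -16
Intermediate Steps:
U(F) = 7 (U(F) = 6 + F/F = 6 + 1 = 7)
f(W, p) = 2*p/(10 + W) (f(W, p) = (p + p)/(W + 10) = (2*p)/(10 + W) = 2*p/(10 + W))
f(U(-1), 4)*(84 - 118) = (2*4/(10 + 7))*(84 - 118) = (2*4/17)*(-34) = (2*4*(1/17))*(-34) = (8/17)*(-34) = -16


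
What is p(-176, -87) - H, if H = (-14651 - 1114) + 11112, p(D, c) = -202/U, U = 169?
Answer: 786155/169 ≈ 4651.8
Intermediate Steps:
p(D, c) = -202/169
H = -4653 (H = -15765 + 11112 = -4653)
p(-176, -87) - H = -202/169 - 1*(-4653) = -202/169 + 4653 = 786155/169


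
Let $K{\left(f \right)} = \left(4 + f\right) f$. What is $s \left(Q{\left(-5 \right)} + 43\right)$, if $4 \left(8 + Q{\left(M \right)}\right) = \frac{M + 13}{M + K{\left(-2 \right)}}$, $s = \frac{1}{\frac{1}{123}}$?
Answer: $\frac{12833}{3} \approx 4277.7$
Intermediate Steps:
$K{\left(f \right)} = f \left(4 + f\right)$
$s = 123$ ($s = \frac{1}{\frac{1}{123}} = 123$)
$Q{\left(M \right)} = -8 + \frac{13 + M}{4 \left(-4 + M\right)}$ ($Q{\left(M \right)} = -8 + \frac{\left(M + 13\right) \frac{1}{M - 2 \left(4 - 2\right)}}{4} = -8 + \frac{\left(13 + M\right) \frac{1}{M - 4}}{4} = -8 + \frac{\left(13 + M\right) \frac{1}{-4 + M}}{4} = -8 + \frac{\frac{1}{-4 + M} \left(13 + M\right)}{4} = -8 + \frac{13 + M}{4 \left(-4 + M\right)}$)
$s \left(Q{\left(-5 \right)} + 43\right) = 123 \left(\frac{141 - -155}{4 \left(-4 - 5\right)} + 43\right) = 123 \left(\frac{141 + 155}{4 \left(-9\right)} + 43\right) = 123 \left(\frac{1}{4} \left(- \frac{1}{9}\right) 296 + 43\right) = 123 \left(- \frac{74}{9} + 43\right) = 123 \cdot \frac{313}{9} = \frac{12833}{3}$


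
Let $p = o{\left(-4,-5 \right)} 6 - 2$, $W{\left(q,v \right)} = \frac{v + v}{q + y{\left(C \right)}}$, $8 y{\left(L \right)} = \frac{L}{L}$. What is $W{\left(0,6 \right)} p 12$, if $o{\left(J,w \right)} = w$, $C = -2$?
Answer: $-36864$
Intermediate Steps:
$y{\left(L \right)} = \frac{1}{8}$ ($y{\left(L \right)} = \frac{L \frac{1}{L}}{8} = \frac{1}{8} \cdot 1 = \frac{1}{8}$)
$W{\left(q,v \right)} = \frac{2 v}{\frac{1}{8} + q}$ ($W{\left(q,v \right)} = \frac{v + v}{q + \frac{1}{8}} = \frac{2 v}{\frac{1}{8} + q}$)
$p = -32$ ($p = \left(-5\right) 6 - 2 = -30 - 2 = -32$)
$W{\left(0,6 \right)} p 12 = 16 \cdot 6 \frac{1}{1 + 8 \cdot 0} \left(-32\right) 12 = 16 \cdot 6 \frac{1}{1 + 0} \left(-32\right) 12 = 16 \cdot 6 \cdot 1^{-1} \left(-32\right) 12 = 16 \cdot 6 \cdot 1 \left(-32\right) 12 = 96 \left(-32\right) 12 = \left(-3072\right) 12 = -36864$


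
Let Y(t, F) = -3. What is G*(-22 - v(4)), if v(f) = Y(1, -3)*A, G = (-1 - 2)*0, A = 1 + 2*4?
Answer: 0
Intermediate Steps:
A = 9 (A = 1 + 8 = 9)
G = 0 (G = -3*0 = 0)
v(f) = -27 (v(f) = -3*9 = -27)
G*(-22 - v(4)) = 0*(-22 - 1*(-27)) = 0*(-22 + 27) = 0*5 = 0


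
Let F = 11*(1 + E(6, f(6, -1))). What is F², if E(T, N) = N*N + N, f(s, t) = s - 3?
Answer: 20449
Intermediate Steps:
f(s, t) = -3 + s
E(T, N) = N + N² (E(T, N) = N² + N = N + N²)
F = 143 (F = 11*(1 + (-3 + 6)*(1 + (-3 + 6))) = 11*(1 + 3*(1 + 3)) = 11*(1 + 3*4) = 11*(1 + 12) = 11*13 = 143)
F² = 143² = 20449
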